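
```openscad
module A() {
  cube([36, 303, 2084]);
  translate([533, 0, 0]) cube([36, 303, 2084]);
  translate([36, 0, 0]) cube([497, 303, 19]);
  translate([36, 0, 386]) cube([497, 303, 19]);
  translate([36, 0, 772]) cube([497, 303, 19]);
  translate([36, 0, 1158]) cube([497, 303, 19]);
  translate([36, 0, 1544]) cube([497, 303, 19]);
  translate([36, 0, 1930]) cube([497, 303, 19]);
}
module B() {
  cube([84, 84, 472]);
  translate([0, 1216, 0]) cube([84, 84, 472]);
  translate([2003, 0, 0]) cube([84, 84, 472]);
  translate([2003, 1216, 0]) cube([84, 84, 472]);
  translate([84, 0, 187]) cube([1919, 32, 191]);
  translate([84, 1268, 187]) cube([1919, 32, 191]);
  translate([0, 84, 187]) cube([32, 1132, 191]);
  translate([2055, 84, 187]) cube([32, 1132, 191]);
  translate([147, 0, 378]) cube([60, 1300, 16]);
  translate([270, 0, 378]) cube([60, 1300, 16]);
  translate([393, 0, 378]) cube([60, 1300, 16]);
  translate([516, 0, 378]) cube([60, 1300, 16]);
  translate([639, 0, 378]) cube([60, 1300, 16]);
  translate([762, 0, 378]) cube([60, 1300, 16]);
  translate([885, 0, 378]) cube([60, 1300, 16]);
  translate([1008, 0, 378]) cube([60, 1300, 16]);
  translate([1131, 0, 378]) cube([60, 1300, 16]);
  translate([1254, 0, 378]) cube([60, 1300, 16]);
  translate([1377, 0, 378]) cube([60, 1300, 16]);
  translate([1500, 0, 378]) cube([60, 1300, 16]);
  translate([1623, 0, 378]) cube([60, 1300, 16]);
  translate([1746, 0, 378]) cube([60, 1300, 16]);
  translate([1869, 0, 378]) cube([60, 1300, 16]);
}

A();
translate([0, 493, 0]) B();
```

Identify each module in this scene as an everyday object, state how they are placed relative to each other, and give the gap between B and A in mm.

A is a bookshelf. B is a bed frame. The bed frame is on the floor beside the bookshelf on its +y side. The gap between the bed frame and the bookshelf is 190 mm.

The bed frame's nearest face is 190 mm from the bookshelf's +y face.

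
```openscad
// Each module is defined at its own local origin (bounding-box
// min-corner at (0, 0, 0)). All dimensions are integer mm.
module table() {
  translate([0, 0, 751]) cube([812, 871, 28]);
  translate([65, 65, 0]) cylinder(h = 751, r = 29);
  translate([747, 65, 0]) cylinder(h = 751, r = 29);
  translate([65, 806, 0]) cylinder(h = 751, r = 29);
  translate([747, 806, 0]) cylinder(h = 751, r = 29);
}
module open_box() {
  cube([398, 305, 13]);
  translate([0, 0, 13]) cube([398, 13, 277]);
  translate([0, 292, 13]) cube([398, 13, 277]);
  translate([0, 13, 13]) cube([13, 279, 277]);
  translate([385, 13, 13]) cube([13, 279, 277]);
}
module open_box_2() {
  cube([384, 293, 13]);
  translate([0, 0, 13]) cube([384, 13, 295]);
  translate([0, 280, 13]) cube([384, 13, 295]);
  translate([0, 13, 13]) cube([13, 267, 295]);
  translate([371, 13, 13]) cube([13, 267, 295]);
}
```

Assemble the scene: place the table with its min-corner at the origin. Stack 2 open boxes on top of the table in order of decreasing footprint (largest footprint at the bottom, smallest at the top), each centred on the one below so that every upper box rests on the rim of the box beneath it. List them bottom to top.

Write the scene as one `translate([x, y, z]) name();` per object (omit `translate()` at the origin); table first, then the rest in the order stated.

table();
translate([207, 283, 779]) open_box();
translate([214, 289, 1069]) open_box_2();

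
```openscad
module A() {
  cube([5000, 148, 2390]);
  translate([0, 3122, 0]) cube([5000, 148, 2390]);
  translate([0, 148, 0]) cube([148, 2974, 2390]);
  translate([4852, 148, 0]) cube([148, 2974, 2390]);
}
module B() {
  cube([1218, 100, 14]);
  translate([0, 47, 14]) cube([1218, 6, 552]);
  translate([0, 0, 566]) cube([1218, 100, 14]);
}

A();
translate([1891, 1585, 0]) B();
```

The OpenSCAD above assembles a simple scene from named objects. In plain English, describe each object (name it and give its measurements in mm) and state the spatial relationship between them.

A is the wall frame of a small rectangular building: four walls, each 2390 mm tall and 148 mm thick, enclosing a footprint 5000 mm (x) by 3270 mm (y) outside-to-outside, with no floor or roof. The front and back walls (the −y and +y sides) span the full width; the two side walls fit between them.

B is an I-beam lying along x, 1218 mm long. Overall section height 580 mm. Two flanges 100 mm wide (y) and 14 mm thick, one on the floor and one at the top; a web 6 mm thick runs between them, centred on the flange width.

The I-beam sits inside the house frame, centred.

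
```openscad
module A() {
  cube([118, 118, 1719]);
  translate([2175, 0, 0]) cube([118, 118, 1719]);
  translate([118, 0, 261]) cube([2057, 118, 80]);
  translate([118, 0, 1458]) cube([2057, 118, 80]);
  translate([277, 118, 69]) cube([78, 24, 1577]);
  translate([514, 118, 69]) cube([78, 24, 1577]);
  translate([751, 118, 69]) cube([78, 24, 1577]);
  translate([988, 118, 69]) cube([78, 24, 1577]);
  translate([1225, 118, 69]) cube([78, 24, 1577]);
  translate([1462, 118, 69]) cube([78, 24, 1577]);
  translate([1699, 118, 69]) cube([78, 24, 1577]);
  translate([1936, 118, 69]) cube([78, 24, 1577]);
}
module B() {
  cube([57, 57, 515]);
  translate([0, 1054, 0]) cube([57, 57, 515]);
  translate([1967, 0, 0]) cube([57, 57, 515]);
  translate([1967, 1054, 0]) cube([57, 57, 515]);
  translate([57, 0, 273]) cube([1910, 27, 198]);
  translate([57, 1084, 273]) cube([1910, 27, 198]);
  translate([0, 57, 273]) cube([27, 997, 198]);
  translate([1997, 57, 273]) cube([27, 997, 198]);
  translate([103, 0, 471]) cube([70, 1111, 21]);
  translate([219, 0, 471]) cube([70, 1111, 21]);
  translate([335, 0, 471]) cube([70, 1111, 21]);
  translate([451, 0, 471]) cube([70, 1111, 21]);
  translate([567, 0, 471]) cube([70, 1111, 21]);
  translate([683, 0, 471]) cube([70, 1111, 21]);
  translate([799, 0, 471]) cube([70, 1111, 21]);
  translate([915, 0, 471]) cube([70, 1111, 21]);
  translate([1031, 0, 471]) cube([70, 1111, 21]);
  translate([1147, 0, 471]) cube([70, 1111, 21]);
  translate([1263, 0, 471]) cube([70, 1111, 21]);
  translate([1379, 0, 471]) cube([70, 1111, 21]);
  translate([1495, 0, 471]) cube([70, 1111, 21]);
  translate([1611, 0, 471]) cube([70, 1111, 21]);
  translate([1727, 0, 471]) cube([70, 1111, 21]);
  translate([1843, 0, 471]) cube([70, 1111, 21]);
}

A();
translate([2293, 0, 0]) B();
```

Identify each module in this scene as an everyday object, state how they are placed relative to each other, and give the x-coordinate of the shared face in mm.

The fence section's +x face and the bed frame's −x face are both at x = 2293 mm.

A is a fence section. B is a bed frame. The bed frame is against the fence section's +x side, with their −y faces flush. The x-coordinate of the shared face is 2293 mm.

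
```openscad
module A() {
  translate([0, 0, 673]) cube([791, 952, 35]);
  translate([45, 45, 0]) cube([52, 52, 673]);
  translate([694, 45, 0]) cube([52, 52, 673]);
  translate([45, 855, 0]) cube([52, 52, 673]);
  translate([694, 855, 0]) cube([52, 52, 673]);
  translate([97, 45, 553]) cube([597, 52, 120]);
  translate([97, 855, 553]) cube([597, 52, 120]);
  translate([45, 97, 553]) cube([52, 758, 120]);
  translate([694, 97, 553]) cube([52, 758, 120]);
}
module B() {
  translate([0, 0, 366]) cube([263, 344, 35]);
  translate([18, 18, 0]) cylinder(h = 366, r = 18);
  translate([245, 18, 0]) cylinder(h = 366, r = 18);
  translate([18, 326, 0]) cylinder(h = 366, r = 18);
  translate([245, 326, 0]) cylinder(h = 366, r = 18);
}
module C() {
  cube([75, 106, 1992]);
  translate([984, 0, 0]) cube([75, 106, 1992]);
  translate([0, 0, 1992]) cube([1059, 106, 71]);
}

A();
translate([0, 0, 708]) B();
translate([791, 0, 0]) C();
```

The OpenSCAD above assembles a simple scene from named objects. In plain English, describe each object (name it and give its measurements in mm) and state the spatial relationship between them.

A is a rectangular dining table. The top is 791×952×35 mm with its upper surface at z = 708 mm. It stands on four 52×52 mm square legs, each inset 45 mm from the nearest pair of top edges, running from the floor to the underside of the top. Four apron rails, 52 mm thick and 120 mm tall, run between adjacent legs with their top edges flush with the underside of the top and their outer faces flush with the legs' outer faces.

B is a simple wooden stool: a rectangular seat 263 mm (x) by 344 mm (y), 35 mm thick, top face at z = 401 mm, on four round legs, each 36 mm in diameter. The legs rest on z = 0, each leg's axis is inset half a diameter from the nearest pair of seat edges (so the leg's bounding box is flush with the corner).

C is a rectangular door frame: two vertical jambs of 75×106 mm section, 1992 mm tall, with a clear opening 909 mm wide between their inner faces. A header 71 mm tall and 106 mm deep lies on top of the jambs and spans the full outside width.

The stool is on top of the table. The door frame is against the table's +x side, with their −y faces flush.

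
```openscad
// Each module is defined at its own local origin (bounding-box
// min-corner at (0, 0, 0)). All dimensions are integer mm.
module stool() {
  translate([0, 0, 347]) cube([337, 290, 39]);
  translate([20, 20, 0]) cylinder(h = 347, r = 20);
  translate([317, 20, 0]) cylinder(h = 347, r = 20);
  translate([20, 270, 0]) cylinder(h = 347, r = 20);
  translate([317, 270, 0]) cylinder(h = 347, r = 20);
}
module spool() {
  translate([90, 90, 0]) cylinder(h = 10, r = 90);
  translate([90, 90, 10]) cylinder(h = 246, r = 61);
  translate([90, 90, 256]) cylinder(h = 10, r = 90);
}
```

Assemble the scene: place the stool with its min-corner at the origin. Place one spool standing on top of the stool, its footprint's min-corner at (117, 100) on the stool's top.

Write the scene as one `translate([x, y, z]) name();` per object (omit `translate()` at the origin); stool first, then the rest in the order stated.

stool();
translate([117, 100, 386]) spool();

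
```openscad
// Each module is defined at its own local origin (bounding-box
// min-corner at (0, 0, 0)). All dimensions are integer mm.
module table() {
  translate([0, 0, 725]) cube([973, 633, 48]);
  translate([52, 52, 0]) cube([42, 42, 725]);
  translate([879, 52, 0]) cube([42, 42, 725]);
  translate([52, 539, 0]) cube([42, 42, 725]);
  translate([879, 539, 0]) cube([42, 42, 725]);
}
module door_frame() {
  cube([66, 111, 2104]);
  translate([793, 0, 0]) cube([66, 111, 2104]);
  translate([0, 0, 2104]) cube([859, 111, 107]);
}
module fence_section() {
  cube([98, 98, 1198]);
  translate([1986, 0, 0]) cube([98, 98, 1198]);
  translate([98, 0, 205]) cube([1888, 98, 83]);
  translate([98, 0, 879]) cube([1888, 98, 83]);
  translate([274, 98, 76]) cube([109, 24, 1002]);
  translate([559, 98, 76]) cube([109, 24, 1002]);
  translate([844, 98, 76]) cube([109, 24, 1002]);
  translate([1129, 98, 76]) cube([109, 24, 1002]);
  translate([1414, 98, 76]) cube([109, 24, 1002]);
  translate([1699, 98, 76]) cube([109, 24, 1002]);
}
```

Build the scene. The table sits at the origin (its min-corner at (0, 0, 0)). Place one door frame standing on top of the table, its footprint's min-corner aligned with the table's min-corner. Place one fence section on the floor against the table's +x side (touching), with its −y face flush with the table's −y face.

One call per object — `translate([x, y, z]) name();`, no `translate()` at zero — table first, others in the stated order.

table();
translate([0, 0, 773]) door_frame();
translate([973, 0, 0]) fence_section();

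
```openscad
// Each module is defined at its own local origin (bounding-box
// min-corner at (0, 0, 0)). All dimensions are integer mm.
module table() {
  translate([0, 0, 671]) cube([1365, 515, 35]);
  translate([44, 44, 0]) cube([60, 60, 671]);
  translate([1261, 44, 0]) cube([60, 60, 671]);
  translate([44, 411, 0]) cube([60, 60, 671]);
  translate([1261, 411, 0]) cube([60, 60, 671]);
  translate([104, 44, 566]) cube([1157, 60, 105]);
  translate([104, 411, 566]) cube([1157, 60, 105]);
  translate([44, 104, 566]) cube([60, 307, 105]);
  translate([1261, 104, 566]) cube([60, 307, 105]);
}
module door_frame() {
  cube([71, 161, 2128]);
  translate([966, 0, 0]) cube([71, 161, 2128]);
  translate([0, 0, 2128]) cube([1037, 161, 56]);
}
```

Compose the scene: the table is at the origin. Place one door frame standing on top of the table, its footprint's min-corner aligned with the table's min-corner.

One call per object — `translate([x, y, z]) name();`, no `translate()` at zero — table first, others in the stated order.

table();
translate([0, 0, 706]) door_frame();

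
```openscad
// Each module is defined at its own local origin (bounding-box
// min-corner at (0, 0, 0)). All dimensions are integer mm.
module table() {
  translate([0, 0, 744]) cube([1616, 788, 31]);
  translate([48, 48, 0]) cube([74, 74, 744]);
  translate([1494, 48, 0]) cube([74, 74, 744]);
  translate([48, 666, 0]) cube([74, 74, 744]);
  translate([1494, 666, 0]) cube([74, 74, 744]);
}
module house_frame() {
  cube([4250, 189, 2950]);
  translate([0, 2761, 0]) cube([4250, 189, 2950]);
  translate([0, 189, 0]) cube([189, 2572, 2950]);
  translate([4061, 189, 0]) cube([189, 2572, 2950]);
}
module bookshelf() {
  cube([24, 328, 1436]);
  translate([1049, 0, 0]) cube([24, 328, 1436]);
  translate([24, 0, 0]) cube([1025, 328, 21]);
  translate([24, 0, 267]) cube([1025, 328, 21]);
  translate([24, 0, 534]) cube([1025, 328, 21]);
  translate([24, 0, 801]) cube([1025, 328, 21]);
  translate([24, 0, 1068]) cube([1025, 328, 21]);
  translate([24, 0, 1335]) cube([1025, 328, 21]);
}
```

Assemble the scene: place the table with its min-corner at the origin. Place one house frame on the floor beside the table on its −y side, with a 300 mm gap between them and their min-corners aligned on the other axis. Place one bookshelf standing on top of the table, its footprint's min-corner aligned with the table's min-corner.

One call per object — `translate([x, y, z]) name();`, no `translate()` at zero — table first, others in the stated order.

table();
translate([0, -3250, 0]) house_frame();
translate([0, 0, 775]) bookshelf();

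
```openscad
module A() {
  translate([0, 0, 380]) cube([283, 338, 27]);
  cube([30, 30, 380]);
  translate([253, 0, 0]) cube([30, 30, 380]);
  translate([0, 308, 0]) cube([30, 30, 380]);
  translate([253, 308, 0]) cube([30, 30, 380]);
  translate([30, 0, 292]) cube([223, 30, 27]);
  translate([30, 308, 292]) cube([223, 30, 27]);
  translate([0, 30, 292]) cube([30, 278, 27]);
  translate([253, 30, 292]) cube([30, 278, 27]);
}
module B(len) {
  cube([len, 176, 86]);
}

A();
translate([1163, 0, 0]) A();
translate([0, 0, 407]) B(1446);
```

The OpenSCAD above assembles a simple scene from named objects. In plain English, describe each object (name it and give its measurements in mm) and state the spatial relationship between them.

A is a four-legged stool. The seat is a 283×338×27 mm slab whose top surface is at z = 407 mm; four square legs, each 30×30 mm in cross-section, run from the floor (z = 0) to the underside of the seat, each flush with a corner of the seat. Four stretchers, 30 mm wide and 27 mm tall, connect adjacent legs with their undersides at z = 292 mm, each running between the inner faces of the legs it joins and aligned with the legs' outer faces on the other axis.

B is a rectangular beam 1446 mm long (x), 176 mm deep (y), 86 mm thick (z).

The beam spans the tops of two stools placed 880 mm apart, resting at z = 407 mm.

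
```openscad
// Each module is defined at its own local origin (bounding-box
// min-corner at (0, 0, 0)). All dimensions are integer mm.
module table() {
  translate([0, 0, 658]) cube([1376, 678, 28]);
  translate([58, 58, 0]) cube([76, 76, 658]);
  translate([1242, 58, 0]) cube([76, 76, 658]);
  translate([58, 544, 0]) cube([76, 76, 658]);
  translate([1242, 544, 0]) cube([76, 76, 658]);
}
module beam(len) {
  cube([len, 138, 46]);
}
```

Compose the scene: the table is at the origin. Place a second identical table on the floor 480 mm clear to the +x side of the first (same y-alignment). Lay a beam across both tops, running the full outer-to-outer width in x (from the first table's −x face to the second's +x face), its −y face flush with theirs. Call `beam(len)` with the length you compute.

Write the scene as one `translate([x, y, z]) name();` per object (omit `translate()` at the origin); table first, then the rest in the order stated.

table();
translate([1856, 0, 0]) table();
translate([0, 0, 686]) beam(3232);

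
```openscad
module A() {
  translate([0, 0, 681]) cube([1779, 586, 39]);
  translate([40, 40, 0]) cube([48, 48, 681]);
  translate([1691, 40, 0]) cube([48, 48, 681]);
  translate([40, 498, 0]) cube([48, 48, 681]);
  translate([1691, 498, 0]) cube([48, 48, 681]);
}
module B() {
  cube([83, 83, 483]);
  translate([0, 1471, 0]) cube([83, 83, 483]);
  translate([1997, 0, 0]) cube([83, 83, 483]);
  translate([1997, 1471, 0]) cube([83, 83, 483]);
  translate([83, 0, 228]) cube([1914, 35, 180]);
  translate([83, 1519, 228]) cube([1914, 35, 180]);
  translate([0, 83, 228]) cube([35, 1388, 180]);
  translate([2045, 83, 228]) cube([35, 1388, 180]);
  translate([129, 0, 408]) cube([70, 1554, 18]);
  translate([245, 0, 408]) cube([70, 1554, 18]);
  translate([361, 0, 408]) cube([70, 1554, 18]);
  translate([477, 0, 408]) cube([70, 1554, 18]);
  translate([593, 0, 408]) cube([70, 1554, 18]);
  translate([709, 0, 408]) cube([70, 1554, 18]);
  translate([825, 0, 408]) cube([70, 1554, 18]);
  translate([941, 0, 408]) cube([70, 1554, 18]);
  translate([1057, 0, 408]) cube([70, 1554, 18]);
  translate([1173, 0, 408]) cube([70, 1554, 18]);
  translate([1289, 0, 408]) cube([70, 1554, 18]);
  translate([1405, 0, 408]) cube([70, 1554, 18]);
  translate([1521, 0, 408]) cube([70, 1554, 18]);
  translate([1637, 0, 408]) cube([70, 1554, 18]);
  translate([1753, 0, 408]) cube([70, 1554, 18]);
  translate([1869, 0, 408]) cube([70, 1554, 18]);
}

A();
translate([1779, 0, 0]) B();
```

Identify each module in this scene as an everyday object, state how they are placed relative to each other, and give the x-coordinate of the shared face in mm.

A is a table. B is a bed frame. The bed frame is against the table's +x side, with their −y faces flush. The x-coordinate of the shared face is 1779 mm.

The table's +x face and the bed frame's −x face are both at x = 1779 mm.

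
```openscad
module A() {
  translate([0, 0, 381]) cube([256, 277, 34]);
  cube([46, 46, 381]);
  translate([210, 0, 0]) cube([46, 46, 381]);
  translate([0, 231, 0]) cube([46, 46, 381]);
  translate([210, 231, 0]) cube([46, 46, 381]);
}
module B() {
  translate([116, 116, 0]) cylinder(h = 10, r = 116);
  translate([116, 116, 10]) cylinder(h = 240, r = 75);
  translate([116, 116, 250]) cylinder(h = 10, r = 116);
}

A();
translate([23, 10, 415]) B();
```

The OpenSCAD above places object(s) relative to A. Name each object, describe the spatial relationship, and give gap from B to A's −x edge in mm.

The spool's min-x is at 23; the stool's min-x is 0; gap = 23 mm.

A is a stool. B is a spool. The spool is on top of the stool. The gap from the spool to the stool's −x edge is 23 mm.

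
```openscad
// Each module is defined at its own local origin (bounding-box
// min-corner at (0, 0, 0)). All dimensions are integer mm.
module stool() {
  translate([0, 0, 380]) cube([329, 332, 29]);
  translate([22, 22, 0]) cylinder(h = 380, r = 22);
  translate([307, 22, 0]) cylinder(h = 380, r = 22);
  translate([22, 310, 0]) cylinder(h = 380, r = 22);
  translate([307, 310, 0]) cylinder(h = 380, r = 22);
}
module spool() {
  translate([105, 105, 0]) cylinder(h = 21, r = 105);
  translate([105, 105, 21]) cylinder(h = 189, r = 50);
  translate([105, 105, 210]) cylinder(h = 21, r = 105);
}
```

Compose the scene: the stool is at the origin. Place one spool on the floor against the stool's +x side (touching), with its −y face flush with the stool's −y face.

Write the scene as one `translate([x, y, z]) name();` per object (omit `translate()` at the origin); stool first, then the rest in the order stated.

stool();
translate([329, 0, 0]) spool();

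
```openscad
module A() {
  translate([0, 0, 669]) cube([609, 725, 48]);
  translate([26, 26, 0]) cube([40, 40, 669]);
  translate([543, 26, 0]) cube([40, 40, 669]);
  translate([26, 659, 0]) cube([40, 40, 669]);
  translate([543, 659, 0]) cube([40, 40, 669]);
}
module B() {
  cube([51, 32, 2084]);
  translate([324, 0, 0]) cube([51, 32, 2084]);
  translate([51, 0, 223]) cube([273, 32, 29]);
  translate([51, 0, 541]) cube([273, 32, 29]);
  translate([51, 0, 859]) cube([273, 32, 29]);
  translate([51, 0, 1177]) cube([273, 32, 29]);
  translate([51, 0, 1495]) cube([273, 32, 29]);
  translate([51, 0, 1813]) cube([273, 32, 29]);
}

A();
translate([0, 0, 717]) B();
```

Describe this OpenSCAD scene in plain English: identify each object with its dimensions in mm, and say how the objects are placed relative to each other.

A is a rectangular dining table. The top is 609×725×48 mm with its upper surface at z = 717 mm. It stands on four 40×40 mm square legs, each inset 26 mm from the nearest pair of top edges, running from the floor to the underside of the top.

B is a straight ladder. Two 51×32 mm vertical rails, 2084 mm tall, stand 375 mm apart (outside-to-outside) with their front faces coplanar on the −y side. 6 rungs, each 32 mm deep and 29 mm tall, span between the inner faces of the rails, front faces flush with the rails. The lowest rung's underside is at z = 223 mm and rungs are spaced 318 mm apart (underside to underside).

The ladder is on top of the table.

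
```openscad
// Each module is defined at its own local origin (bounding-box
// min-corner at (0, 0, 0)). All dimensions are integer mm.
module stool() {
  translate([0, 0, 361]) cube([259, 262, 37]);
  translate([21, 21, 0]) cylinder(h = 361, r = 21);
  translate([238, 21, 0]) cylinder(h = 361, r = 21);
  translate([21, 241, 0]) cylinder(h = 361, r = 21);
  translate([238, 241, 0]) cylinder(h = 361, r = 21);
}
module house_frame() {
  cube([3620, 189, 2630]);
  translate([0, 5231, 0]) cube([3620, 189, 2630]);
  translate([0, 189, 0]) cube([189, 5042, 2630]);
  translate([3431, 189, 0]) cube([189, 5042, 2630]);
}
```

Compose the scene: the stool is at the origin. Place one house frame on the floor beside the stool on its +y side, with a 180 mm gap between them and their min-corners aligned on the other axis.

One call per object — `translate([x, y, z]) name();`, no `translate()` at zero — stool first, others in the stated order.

stool();
translate([0, 442, 0]) house_frame();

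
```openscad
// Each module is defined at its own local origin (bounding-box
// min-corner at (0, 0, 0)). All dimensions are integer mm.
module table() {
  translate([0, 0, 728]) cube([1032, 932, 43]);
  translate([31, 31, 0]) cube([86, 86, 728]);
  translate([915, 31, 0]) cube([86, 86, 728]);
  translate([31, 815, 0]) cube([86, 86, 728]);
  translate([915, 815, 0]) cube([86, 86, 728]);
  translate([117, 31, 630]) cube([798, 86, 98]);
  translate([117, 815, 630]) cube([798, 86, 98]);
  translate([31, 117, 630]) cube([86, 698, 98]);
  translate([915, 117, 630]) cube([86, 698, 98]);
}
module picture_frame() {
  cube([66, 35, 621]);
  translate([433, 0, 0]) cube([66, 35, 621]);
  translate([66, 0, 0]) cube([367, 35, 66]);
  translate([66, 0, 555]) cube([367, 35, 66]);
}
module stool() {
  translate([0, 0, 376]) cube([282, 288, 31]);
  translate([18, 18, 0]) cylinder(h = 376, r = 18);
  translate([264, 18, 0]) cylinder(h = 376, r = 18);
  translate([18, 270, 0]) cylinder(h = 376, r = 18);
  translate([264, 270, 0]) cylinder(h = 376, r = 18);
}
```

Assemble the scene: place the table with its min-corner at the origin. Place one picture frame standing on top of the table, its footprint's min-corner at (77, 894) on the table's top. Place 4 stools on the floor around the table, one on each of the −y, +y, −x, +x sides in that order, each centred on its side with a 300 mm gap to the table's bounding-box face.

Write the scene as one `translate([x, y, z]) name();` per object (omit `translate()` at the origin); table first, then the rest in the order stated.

table();
translate([77, 894, 771]) picture_frame();
translate([375, -588, 0]) stool();
translate([375, 1232, 0]) stool();
translate([-582, 322, 0]) stool();
translate([1332, 322, 0]) stool();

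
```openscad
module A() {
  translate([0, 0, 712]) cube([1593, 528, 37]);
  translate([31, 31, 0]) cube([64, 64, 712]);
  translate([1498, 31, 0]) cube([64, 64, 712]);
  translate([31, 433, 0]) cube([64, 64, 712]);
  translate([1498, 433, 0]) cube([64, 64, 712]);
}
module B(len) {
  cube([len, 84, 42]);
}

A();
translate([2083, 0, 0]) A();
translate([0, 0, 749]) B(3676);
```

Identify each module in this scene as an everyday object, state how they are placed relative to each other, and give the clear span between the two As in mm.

Second table starts at x = 2083; first ends at x = 1593; clear span = 2083 − 1593 = 490 mm.

A is a table. B is a beam. A beam spans the tops of two tables. The clear span between the two tables is 490 mm.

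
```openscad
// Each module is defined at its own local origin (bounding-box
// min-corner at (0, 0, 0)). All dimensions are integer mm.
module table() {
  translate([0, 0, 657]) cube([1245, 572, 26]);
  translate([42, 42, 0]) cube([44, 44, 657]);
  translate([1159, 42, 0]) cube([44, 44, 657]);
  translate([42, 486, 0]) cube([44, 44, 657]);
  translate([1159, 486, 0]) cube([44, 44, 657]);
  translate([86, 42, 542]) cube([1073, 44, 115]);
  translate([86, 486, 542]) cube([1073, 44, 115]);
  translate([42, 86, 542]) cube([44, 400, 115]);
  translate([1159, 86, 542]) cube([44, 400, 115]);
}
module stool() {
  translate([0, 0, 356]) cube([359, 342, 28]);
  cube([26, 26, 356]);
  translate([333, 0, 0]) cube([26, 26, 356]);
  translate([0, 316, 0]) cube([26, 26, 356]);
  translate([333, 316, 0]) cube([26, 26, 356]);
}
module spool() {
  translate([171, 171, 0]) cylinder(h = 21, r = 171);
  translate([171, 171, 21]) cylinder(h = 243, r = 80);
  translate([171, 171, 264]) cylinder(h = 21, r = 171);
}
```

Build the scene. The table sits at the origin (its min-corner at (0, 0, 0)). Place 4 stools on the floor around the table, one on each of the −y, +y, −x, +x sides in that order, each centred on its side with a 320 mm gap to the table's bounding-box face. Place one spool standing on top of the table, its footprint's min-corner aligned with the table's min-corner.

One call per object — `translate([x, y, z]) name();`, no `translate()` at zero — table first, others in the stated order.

table();
translate([443, -662, 0]) stool();
translate([443, 892, 0]) stool();
translate([-679, 115, 0]) stool();
translate([1565, 115, 0]) stool();
translate([0, 0, 683]) spool();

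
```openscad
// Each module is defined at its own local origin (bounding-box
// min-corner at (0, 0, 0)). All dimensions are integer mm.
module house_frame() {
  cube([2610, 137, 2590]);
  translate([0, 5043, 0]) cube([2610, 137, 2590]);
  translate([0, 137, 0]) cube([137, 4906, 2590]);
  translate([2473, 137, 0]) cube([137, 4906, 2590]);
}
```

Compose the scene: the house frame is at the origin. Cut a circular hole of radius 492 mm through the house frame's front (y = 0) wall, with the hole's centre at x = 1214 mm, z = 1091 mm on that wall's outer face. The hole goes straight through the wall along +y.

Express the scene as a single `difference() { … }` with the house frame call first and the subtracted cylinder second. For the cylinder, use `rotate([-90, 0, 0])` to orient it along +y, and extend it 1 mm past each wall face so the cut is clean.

difference() {
  house_frame();
  translate([1214, -1, 1091]) rotate([-90, 0, 0]) cylinder(h = 139, r = 492);
}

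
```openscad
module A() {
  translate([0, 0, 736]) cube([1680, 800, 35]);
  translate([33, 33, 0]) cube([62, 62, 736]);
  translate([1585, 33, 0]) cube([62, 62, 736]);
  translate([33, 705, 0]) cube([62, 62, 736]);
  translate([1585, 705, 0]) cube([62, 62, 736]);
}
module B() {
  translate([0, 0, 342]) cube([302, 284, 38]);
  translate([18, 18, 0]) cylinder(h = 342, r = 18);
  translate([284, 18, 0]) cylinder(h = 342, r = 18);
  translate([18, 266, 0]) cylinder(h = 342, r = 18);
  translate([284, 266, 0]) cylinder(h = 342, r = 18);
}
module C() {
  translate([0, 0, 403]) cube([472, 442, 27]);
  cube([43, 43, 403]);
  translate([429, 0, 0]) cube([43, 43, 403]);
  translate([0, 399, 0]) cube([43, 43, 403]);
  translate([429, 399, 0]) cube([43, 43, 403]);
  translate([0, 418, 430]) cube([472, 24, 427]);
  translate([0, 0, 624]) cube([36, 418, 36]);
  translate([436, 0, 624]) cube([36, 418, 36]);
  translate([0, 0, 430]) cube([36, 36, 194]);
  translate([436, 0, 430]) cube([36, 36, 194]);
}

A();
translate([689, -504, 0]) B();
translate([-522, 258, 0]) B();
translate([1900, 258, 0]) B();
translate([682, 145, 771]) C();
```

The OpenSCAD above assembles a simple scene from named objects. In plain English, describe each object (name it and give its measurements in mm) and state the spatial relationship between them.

A is a table with a 1680×800 mm rectangular top, 35 mm thick, top surface at z = 771 mm, supported by four 62×62 mm square legs, each inset 33 mm from the nearest pair of top edges, running from the floor.

B is a simple wooden stool: a rectangular seat 302 mm (x) by 284 mm (y), 38 mm thick, top face at z = 380 mm, on four round legs, each 36 mm in diameter. The legs rest on z = 0, each leg's axis is inset half a diameter from the nearest pair of seat edges (so the leg's bounding box is flush with the corner).

C is a chair: 472×442 mm seat, 27 mm thick, top at z = 430 mm, on four 43 mm square corner legs flush with the seat edges. A 24 mm thick backrest slab spans the full seat width, extending 427 mm above the seat top, its back face flush with the seat's +y edge. Two armrests of 36×36 mm section run along each side from the seat's front edge to the front of the backrest, top faces 230 mm above the seat top and outer faces flush with the seat's x-edges; a 36×36 mm post under the front of each armrest stands on the seat at the front corner.

Three stools sit around the table at the −y, −x, +x sides. The chair is on top of the table.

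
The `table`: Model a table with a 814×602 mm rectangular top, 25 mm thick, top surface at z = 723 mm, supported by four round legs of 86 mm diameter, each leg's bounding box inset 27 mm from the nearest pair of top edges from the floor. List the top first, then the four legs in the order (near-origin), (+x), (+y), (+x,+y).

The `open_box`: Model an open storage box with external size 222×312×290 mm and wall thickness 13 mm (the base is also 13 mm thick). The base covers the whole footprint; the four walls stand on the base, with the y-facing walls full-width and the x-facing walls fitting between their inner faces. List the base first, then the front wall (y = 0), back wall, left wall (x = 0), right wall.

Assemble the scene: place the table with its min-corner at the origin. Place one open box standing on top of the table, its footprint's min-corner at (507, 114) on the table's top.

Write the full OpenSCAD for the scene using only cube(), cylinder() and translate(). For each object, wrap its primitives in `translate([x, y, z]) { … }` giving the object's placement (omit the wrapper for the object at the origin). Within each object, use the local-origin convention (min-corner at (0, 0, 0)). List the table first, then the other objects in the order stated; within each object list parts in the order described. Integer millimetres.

translate([0, 0, 698]) cube([814, 602, 25]);
translate([70, 70, 0]) cylinder(h = 698, r = 43);
translate([744, 70, 0]) cylinder(h = 698, r = 43);
translate([70, 532, 0]) cylinder(h = 698, r = 43);
translate([744, 532, 0]) cylinder(h = 698, r = 43);
translate([507, 114, 723]) {
  cube([222, 312, 13]);
  translate([0, 0, 13]) cube([222, 13, 277]);
  translate([0, 299, 13]) cube([222, 13, 277]);
  translate([0, 13, 13]) cube([13, 286, 277]);
  translate([209, 13, 13]) cube([13, 286, 277]);
}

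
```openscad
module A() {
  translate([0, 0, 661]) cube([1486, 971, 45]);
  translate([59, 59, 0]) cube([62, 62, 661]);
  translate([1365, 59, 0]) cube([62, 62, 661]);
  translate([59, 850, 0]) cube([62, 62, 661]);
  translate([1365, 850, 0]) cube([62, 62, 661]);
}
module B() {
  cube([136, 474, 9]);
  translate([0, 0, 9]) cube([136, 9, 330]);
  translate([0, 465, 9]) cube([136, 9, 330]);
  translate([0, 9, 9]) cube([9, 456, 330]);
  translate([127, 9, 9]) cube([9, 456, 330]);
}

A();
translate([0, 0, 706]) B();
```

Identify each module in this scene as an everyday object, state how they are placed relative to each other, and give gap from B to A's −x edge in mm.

A is a table. B is an open box. The open box is on top of the table. The gap from the open box to the table's −x edge is 0 mm.

The open box's min-x is at 0; the table's min-x is 0; gap = 0 mm.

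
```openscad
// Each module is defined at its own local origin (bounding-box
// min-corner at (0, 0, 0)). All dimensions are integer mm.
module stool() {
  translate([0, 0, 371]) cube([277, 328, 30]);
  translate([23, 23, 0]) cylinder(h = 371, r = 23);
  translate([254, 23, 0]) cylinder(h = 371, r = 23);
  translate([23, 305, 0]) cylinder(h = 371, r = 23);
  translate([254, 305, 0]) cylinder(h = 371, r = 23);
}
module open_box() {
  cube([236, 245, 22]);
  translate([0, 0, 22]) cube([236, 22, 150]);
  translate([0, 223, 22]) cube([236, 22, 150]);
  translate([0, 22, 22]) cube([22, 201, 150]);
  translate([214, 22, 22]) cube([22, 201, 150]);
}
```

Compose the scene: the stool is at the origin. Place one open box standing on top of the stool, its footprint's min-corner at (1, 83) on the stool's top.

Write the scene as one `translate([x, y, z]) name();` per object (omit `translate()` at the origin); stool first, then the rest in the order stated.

stool();
translate([1, 83, 401]) open_box();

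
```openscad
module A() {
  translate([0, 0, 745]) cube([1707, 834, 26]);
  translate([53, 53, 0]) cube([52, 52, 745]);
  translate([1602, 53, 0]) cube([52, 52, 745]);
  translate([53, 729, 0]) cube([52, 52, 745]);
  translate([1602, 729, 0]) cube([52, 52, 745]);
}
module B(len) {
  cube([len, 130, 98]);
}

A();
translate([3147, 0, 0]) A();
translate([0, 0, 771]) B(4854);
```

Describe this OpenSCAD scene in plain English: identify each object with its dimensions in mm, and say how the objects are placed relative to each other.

A is a table: top 1707 mm (x) × 834 mm (y), 26 mm thick, upper face at z = 771 mm, on four 52×52 mm square legs, each inset 53 mm from the nearest pair of top edges, running from z = 0 to the bottom of the top.

B is a rectangular beam 4854 mm long (x), 130 mm deep (y), 98 mm thick (z).

The beam spans the tops of two tables placed 1440 mm apart, resting at z = 771 mm.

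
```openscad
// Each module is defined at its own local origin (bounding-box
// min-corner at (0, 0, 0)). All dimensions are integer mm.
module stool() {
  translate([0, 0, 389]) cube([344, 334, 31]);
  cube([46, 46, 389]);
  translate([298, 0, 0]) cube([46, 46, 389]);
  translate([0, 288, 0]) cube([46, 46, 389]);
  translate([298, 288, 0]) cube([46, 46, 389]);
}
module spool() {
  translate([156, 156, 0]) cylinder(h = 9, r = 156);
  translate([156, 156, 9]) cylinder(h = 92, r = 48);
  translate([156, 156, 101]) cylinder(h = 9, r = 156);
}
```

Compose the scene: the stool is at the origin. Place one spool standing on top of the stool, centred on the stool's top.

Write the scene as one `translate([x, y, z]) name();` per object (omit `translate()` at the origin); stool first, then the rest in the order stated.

stool();
translate([16, 11, 420]) spool();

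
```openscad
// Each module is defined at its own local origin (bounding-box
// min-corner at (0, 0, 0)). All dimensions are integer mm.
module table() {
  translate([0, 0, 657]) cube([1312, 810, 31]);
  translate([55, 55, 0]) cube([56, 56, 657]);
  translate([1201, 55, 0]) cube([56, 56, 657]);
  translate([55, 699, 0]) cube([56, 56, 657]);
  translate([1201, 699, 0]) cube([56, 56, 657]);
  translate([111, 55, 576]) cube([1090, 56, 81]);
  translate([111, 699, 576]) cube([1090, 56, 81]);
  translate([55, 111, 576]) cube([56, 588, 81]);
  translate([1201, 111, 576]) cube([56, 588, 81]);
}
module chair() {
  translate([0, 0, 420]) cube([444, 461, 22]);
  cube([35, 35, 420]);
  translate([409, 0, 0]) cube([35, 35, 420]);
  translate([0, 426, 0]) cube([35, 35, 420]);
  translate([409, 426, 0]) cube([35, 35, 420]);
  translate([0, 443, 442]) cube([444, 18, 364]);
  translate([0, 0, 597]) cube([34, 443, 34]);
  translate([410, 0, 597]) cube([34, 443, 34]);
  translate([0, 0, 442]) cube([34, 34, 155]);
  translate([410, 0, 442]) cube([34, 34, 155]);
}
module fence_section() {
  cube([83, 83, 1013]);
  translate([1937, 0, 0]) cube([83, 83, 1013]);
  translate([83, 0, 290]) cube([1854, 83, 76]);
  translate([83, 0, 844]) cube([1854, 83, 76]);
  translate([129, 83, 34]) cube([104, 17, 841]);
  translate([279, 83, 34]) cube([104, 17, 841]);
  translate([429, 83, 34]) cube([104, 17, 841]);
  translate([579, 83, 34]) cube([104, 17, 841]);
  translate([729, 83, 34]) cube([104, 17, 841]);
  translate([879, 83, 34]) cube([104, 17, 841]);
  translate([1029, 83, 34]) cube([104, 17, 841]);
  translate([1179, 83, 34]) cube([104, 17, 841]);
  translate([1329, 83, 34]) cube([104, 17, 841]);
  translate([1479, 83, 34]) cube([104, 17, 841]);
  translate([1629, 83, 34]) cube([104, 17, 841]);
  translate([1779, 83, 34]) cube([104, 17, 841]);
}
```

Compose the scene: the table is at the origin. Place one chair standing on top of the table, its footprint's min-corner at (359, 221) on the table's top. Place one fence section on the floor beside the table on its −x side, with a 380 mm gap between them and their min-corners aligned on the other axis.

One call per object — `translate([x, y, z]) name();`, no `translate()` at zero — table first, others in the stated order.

table();
translate([359, 221, 688]) chair();
translate([-2400, 0, 0]) fence_section();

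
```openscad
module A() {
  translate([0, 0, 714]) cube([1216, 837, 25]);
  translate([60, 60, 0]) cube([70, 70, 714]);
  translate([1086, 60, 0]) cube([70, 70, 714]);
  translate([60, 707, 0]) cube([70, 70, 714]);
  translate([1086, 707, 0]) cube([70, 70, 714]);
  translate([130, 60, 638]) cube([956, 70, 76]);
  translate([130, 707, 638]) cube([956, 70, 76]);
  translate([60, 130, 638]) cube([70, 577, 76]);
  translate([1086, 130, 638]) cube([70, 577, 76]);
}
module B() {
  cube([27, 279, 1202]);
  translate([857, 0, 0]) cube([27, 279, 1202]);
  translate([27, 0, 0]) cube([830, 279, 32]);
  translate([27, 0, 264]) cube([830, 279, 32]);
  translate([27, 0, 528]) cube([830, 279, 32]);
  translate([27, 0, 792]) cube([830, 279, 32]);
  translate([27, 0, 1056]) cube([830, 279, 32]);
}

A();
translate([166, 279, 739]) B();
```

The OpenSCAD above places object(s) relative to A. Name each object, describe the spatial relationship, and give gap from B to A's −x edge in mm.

A is a table. B is a bookshelf. The bookshelf is on top of the table, centred. The gap from the bookshelf to the table's −x edge is 166 mm.

The bookshelf's min-x is at 166; the table's min-x is 0; gap = 166 mm.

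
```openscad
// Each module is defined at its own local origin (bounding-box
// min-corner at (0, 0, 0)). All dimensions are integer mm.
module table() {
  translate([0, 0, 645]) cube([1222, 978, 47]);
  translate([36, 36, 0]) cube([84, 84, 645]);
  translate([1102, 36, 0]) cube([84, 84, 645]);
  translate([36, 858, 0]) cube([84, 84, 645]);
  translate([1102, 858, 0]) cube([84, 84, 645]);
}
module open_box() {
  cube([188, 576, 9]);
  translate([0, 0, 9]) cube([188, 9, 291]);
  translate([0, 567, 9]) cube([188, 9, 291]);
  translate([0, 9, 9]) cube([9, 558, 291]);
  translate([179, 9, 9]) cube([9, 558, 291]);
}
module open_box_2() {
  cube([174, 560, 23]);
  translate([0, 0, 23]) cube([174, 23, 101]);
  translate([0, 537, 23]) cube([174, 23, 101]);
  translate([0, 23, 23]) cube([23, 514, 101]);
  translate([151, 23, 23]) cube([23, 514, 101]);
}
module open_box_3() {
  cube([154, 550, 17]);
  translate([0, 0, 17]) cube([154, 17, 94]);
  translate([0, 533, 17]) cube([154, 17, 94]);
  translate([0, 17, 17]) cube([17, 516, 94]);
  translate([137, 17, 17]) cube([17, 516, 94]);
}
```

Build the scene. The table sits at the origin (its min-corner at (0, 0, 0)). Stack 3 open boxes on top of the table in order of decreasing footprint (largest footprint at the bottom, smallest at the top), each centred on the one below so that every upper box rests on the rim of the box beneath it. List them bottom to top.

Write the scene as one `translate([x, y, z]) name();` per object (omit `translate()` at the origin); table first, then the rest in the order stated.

table();
translate([517, 201, 692]) open_box();
translate([524, 209, 992]) open_box_2();
translate([534, 214, 1116]) open_box_3();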